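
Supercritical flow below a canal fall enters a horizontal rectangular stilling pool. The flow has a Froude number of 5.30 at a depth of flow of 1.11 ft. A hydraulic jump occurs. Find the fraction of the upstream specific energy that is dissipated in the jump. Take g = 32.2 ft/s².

ΔE/E₁ = 0.515 (51.5%)

Fr₁ = 5.30 (given).
From the momentum equation for a rectangular channel, y₂/y₁ = ½[√(1 + 8Fr₁²) − 1] = ½[√225.7 − 1] = 7.01.
y₂ = 7.01 × 1.11 = 7.78 ft.
E₁ = y₁(1 + Fr₁²/2) = 1.11×(1 + 5.30²/2) = 16.7 ft. ΔE = (y₂ − y₁)³/(4y₁y₂) = 8.60 ft. ΔE/E₁ = 8.60/16.7 = 0.515.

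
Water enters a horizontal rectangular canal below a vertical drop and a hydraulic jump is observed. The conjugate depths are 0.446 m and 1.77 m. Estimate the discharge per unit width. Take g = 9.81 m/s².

q = 2.93 m²/s

For a rectangular channel the momentum equation gives q² = ½·g·y₁·y₂·(y₁ + y₂) = ½×9.81×0.446×1.77×2.22 = 8.58.
q = √8.58 = 2.93 m²/s.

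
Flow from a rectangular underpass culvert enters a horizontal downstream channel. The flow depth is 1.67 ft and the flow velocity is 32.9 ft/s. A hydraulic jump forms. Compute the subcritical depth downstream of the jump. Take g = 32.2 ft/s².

Fr₁ = V₁/√(g·y₁) = 32.9/√(32.2×1.67) = 4.49.
By Bélanger, y₂/y₁ = ½[√(1 + 8Fr₁²) − 1] = ½[√162.0 − 1] = 5.86.
y₂ = 5.86 × 1.67 = 9.79 ft.

y₂ = 9.79 ft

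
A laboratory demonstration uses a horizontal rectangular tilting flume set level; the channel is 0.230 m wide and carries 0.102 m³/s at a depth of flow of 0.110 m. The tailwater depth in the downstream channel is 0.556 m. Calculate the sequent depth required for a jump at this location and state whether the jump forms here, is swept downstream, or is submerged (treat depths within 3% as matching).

q = Q/b = 0.102/0.230 = 0.443 m²/s; V₁ = q/y₁ = 4.03 m/s. Fr₁ = V₁/√(g·y₁) = 3.88.
By Bélanger, y₂/y₁ = ½[√(1 + 8Fr₁²) − 1] = ½[√121.5 − 1] = 5.01.
y₂ = 5.01 × 0.110 = 0.551 m.
Tailwater y_tw = 0.556 m: y_tw ≈ y₂, so the jump forms here.

y₂ = 0.551 m; the jump forms here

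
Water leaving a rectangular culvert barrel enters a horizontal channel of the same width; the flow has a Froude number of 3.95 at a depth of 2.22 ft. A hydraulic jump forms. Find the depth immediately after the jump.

Fr₁ = 3.95 (given).
Bélanger equation: y₂/y₁ = ½[√(1 + 8Fr₁²) − 1] = ½[√125.8 − 1] = 5.11.
y₂ = 5.11 × 2.22 = 11.3 ft.

y₂ = 11.3 ft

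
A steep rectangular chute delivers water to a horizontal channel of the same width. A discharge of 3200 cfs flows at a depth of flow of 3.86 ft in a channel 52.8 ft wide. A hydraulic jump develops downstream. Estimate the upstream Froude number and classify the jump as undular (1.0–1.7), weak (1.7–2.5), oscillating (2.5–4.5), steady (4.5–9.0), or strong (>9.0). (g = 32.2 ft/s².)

q = Q/b = 3200/52.8 = 60.6 ft²/s; V₁ = q/y₁ = 15.7 ft/s. Fr₁ = V₁/√(g·y₁) = 1.41.
Fr₁ = 1.41 lies in the undular range.

Fr₁ = 1.41; undular jump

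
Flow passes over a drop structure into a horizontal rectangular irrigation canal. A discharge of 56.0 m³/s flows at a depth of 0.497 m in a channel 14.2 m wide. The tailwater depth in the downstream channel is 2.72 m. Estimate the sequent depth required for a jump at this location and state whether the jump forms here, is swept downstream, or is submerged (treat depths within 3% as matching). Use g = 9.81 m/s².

q = Q/b = 56.0/14.2 = 3.94 m²/s; V₁ = q/y₁ = 7.93 m/s. Fr₁ = V₁/√(g·y₁) = 3.59.
Bélanger equation: y₂/y₁ = ½[√(1 + 8Fr₁²) − 1] = ½[√104.3 − 1] = 4.61.
y₂ = 4.61 × 0.497 = 2.29 m.
Tailwater y_tw = 2.72 m: y_tw > y₂, so the jump is submerged.

y₂ = 2.29 m; the jump is submerged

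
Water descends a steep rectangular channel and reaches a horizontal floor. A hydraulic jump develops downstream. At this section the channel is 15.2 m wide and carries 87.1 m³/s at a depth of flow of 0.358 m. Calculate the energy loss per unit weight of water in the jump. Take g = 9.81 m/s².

q = Q/b = 87.1/15.2 = 5.73 m²/s; V₁ = q/y₁ = 16.0 m/s. Fr₁ = V₁/√(g·y₁) = 8.54.
By Bélanger, y₂/y₁ = ½[√(1 + 8Fr₁²) − 1] = ½[√584.6 − 1] = 11.6.
y₂ = 11.6 × 0.358 = 4.15 m.
Head loss: ΔE = (y₂ − y₁)³/(4y₁y₂) = (4.15 − 0.358)³/(4×0.358×4.15) = 54.5/5.94 = 9.17 m.

ΔE = 9.17 m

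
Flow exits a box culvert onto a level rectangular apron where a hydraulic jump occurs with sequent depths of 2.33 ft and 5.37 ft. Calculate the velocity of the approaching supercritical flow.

V₁ = 16.9 ft/s

For a rectangular channel the momentum equation gives q² = ½·g·y₁·y₂·(y₁ + y₂) = ½×32.2×2.33×5.37×7.70 = 1551.
q = √1551 = 39.4 ft²/s.
V₁ = q/y₁ = 39.4/2.33 = 16.9 ft/s.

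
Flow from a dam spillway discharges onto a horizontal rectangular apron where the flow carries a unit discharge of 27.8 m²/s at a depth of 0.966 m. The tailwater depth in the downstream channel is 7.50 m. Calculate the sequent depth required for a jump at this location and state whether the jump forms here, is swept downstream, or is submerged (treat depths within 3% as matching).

y₂ = 12.3 m; the jump is swept downstream

V₁ = q/y₁ = 27.8/0.966 = 28.8 m/s. Fr₁ = V₁/√(g·y₁) = 28.8/√(9.81×0.966) = 9.35.
From the momentum equation for a rectangular channel, y₂/y₁ = ½[√(1 + 8Fr₁²) − 1] = ½[√700.2 − 1] = 12.7.
y₂ = 12.7 × 0.966 = 12.3 m.
Tailwater y_tw = 7.50 m: y_tw < y₂, so the jump is swept downstream.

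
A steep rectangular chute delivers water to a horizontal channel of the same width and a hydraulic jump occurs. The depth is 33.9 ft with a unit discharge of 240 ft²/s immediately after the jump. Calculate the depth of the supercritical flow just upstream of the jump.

y₁ = 2.87 ft

V₂ = q/y₂ = 240/33.9 = 7.08 ft/s; Fr₂ = V₂/√(g·y₂) = 0.214.
Since the conjugate-depth ratio holds either way, y₁/y₂ = ½[√(1 + 8Fr₂²) − 1] = ½[√1.367 − 1] = 0.0847.
y₁ = 0.0847 × 33.9 = 2.87 ft.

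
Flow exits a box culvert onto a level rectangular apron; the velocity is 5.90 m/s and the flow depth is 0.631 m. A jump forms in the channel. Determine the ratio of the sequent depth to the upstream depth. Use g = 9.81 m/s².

y₂/y₁ = 2.89

Fr₁ = V₁/√(g·y₁) = 5.90/√(9.81×0.631) = 2.37.
Bélanger equation: y₂/y₁ = ½[√(1 + 8Fr₁²) − 1] = ½[√45.99 − 1] = 2.89.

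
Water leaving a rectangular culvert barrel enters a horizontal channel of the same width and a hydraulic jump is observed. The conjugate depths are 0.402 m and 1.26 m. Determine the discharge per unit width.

For a rectangular channel the momentum equation gives q² = ½·g·y₁·y₂·(y₁ + y₂) = ½×9.81×0.402×1.26×1.66 = 4.13.
q = √4.13 = 2.03 m²/s.

q = 2.03 m²/s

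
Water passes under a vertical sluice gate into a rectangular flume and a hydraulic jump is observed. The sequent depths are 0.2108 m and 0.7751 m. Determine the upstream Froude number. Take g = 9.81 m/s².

Fr₁ = 2.932

For a rectangular channel the momentum equation gives q² = ½·g·y₁·y₂·(y₁ + y₂) = ½×9.81×0.2108×0.7751×0.9859 = 0.7901.
q = √0.7901 = 0.8889 m²/s.
V₁ = q/y₁ = 4.217 m/s; Fr₁ = V₁/√(g·y₁) = 2.932.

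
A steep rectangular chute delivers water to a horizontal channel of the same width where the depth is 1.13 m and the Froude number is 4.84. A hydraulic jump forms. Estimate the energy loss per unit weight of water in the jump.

ΔE = 6.85 m

Fr₁ = 4.84 (given).
By Bélanger, y₂/y₁ = ½[√(1 + 8Fr₁²) − 1] = ½[√188.4 − 1] = 6.36.
y₂ = 6.36 × 1.13 = 7.19 m.
Head loss: ΔE = (y₂ − y₁)³/(4y₁y₂) = (7.19 − 1.13)³/(4×1.13×7.19) = 223/32.5 = 6.85 m.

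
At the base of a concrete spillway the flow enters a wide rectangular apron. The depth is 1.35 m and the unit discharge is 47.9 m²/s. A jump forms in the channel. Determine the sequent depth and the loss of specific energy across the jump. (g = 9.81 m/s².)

y₂ = 18.0 m; ΔE = 47.2 m

V₁ = q/y₁ = 47.9/1.35 = 35.5 m/s. Fr₁ = V₁/√(g·y₁) = 35.5/√(9.81×1.35) = 9.75.
From the momentum equation for a rectangular channel, y₂/y₁ = ½[√(1 + 8Fr₁²) − 1] = ½[√761.5 − 1] = 13.3.
y₂ = 13.3 × 1.35 = 18.0 m.
V₂ = q/y₂ = 47.9/18.0 = 2.67 m/s. E₁ = y₁ + V₁²/2g = 65.5 m; E₂ = y₂ + V₂²/2g = 18.3 m. ΔE = E₁ − E₂ = 47.2 m.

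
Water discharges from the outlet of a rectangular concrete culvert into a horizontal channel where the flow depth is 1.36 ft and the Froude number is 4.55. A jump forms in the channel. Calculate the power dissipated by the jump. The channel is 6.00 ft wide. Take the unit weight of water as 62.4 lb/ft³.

Fr₁ = 4.55 (given).
Sequent-depth ratio: y₂/y₁ = ½[√(1 + 8Fr₁²) − 1] = ½[√166.6 − 1] = 5.95.
y₂ = 5.95 × 1.36 = 8.10 ft.
V₁ = Fr₁·√(g·y₁) = 4.55×√(32.2×1.36) = 30.1 ft/s; q = V₁·y₁ = 40.9 ft²/s. V₂ = q/y₂ = 40.9/8.10 = 5.06 ft/s. E₁ = y₁ + V₁²/2g = 15.4 ft; E₂ = y₂ + V₂²/2g = 8.49 ft. ΔE = E₁ − E₂ = 6.94 ft.
Q = q·b = 40.9 × 6.00 = 246 cfs. P = γ·Q·ΔE/550 = 62.4 × 246 × 6.94 / 550 = 194 hp.

P = 194 hp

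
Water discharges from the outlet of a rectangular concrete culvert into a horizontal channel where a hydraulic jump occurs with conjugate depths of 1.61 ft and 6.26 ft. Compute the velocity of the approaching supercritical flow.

V₁ = 22.2 ft/s

For a rectangular channel the momentum equation gives q² = ½·g·y₁·y₂·(y₁ + y₂) = ½×32.2×1.61×6.26×7.87 = 1277.
q = √1277 = 35.7 ft²/s.
V₁ = q/y₁ = 35.7/1.61 = 22.2 ft/s.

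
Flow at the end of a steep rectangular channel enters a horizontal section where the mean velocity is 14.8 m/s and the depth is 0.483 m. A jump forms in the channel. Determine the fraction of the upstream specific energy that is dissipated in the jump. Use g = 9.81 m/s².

ΔE/E₁ = 0.610 (61.0%)

Fr₁ = V₁/√(g·y₁) = 14.8/√(9.81×0.483) = 6.80.
Conjugate-depth relation: y₂/y₁ = ½[√(1 + 8Fr₁²) − 1] = ½[√370.8 − 1] = 9.13.
y₂ = 9.13 × 0.483 = 4.41 m.
E₁ = y₁ + V₁²/2g = 11.6 m. ΔE = (y₂ − y₁)³/(4y₁y₂) = 7.10 m. ΔE/E₁ = 7.10/11.6 = 0.610.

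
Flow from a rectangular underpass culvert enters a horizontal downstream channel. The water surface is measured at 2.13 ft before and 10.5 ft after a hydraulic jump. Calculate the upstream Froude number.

For a rectangular channel the momentum equation gives q² = ½·g·y₁·y₂·(y₁ + y₂) = ½×32.2×2.13×10.5×12.6 = 4548.
q = √4548 = 67.4 ft²/s.
V₁ = q/y₁ = 31.7 ft/s; Fr₁ = V₁/√(g·y₁) = 3.82.

Fr₁ = 3.82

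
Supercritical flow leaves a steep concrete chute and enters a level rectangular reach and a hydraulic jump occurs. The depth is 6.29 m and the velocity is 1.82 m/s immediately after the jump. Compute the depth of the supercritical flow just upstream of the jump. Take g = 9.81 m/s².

y₁ = 0.615 m

Fr₂ = V₂/√(g·y₂) = 1.82/√(9.81×6.29) = 0.232.
The Bélanger relation is symmetric: y₁/y₂ = ½[√(1 + 8Fr₂²) − 1] = ½[√1.429 − 1] = 0.0978.
y₁ = 0.0978 × 6.29 = 0.615 m.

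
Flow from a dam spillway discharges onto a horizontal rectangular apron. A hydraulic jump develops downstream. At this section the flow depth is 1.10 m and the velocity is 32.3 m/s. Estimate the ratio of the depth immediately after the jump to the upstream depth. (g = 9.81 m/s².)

Fr₁ = V₁/√(g·y₁) = 32.3/√(9.81×1.10) = 9.83.
By Bélanger, y₂/y₁ = ½[√(1 + 8Fr₁²) − 1] = ½[√774.5 − 1] = 13.4.

y₂/y₁ = 13.4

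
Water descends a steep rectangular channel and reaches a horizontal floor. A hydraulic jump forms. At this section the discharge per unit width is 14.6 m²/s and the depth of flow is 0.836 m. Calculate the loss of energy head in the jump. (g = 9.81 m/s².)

ΔE = 9.34 m

V₁ = q/y₁ = 14.6/0.836 = 17.5 m/s. Fr₁ = V₁/√(g·y₁) = 17.5/√(9.81×0.836) = 6.10.
Conjugate-depth relation: y₂/y₁ = ½[√(1 + 8Fr₁²) − 1] = ½[√298.5 − 1] = 8.14.
y₂ = 8.14 × 0.836 = 6.80 m.
V₂ = q/y₂ = 14.6/6.80 = 2.15 m/s. E₁ = y₁ + V₁²/2g = 16.4 m; E₂ = y₂ + V₂²/2g = 7.04 m. ΔE = E₁ − E₂ = 9.34 m.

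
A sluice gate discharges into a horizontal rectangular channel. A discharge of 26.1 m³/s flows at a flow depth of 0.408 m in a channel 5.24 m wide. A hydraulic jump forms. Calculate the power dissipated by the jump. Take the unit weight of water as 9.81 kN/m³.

q = Q/b = 26.1/5.24 = 4.98 m²/s; V₁ = q/y₁ = 12.2 m/s. Fr₁ = V₁/√(g·y₁) = 6.10.
Sequent-depth ratio: y₂/y₁ = ½[√(1 + 8Fr₁²) − 1] = ½[√298.9 − 1] = 8.14.
y₂ = 8.14 × 0.408 = 3.32 m.
V₂ = q/y₂ = 4.98/3.32 = 1.50 m/s. E₁ = y₁ + V₁²/2g = 8.00 m; E₂ = y₂ + V₂²/2g = 3.44 m. ΔE = E₁ − E₂ = 4.57 m.
P = γ·Q·ΔE = 9.81 × 26.1 × 4.57 = 1169 kW.

P = 1169 kW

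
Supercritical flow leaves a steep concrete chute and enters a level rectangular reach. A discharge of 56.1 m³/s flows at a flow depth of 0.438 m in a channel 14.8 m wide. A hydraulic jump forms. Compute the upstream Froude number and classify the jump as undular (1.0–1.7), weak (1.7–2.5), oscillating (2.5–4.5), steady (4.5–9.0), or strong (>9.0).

Fr₁ = 4.17; oscillating jump

q = Q/b = 56.1/14.8 = 3.79 m²/s; V₁ = q/y₁ = 8.65 m/s. Fr₁ = V₁/√(g·y₁) = 4.17.
Fr₁ = 4.17 lies in the oscillating range.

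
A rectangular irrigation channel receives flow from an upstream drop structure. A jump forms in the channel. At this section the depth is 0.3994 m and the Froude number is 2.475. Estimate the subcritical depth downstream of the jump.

y₂ = 1.212 m

Fr₁ = 2.475 (given).
Sequent-depth ratio: y₂/y₁ = ½[√(1 + 8Fr₁²) − 1] = ½[√50.005 − 1] = 3.036.
y₂ = 3.036 × 0.3994 = 1.212 m.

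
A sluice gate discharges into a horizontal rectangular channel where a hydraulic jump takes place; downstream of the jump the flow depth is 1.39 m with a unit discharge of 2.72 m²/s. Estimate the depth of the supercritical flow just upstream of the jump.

y₁ = 0.557 m

V₂ = q/y₂ = 2.72/1.39 = 1.96 m/s; Fr₂ = V₂/√(g·y₂) = 0.530.
The Bélanger relation is symmetric: y₁/y₂ = ½[√(1 + 8Fr₂²) − 1] = ½[√3.247 − 1] = 0.401.
y₁ = 0.401 × 1.39 = 0.557 m.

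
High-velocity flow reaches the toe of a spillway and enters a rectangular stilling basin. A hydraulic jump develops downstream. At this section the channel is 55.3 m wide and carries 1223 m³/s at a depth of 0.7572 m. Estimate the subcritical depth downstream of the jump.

q = Q/b = 1223/55.3 = 22.12 m²/s; V₁ = q/y₁ = 29.21 m/s. Fr₁ = V₁/√(g·y₁) = 10.72.
From the momentum equation for a rectangular channel, y₂/y₁ = ½[√(1 + 8Fr₁²) − 1] = ½[√919.74 − 1] = 14.66.
y₂ = 14.66 × 0.7572 = 11.10 m.

y₂ = 11.10 m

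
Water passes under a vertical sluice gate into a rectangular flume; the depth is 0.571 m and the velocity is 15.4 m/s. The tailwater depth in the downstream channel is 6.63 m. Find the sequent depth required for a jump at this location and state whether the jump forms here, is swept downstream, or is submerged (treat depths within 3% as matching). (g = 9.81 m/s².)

y₂ = 4.98 m; the jump is submerged

Fr₁ = V₁/√(g·y₁) = 15.4/√(9.81×0.571) = 6.51.
Conjugate-depth relation: y₂/y₁ = ½[√(1 + 8Fr₁²) − 1] = ½[√339.7 − 1] = 8.72.
y₂ = 8.72 × 0.571 = 4.98 m.
Tailwater y_tw = 6.63 m: y_tw > y₂, so the jump is submerged.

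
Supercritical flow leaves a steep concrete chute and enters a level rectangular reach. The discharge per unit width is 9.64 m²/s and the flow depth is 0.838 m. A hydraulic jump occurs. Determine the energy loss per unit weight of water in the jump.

V₁ = q/y₁ = 9.64/0.838 = 11.5 m/s. Fr₁ = V₁/√(g·y₁) = 11.5/√(9.81×0.838) = 4.01.
Conjugate-depth relation: y₂/y₁ = ½[√(1 + 8Fr₁²) − 1] = ½[√129.8 − 1] = 5.20.
y₂ = 5.20 × 0.838 = 4.35 m.
Head loss: ΔE = (y₂ − y₁)³/(4y₁y₂) = (4.35 − 0.838)³/(4×0.838×4.35) = 43.5/14.6 = 2.98 m.

ΔE = 2.98 m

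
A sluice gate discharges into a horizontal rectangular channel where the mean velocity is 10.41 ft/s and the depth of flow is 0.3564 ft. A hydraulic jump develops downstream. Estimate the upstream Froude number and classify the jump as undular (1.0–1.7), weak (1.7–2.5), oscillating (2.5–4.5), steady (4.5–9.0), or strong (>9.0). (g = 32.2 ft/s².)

Fr₁ = V₁/√(g·y₁) = 10.41/√(32.2×0.3564) = 3.073.
Fr₁ = 3.073 lies in the oscillating range.

Fr₁ = 3.073; oscillating jump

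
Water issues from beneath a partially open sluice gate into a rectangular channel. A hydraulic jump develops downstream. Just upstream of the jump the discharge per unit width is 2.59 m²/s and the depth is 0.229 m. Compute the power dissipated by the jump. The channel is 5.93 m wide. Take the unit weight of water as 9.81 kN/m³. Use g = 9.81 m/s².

P = 656 kW

V₁ = q/y₁ = 2.59/0.229 = 11.3 m/s. Fr₁ = V₁/√(g·y₁) = 11.3/√(9.81×0.229) = 7.55.
Sequent-depth ratio: y₂/y₁ = ½[√(1 + 8Fr₁²) − 1] = ½[√456.5 − 1] = 10.2.
y₂ = 10.2 × 0.229 = 2.33 m.
Head loss: ΔE = (y₂ − y₁)³/(4y₁y₂) = (2.33 − 0.229)³/(4×0.229×2.33) = 9.30/2.14 = 4.35 m.
Q = q·b = 2.59 × 5.93 = 15.4 m³/s. P = γ·Q·ΔE = 9.81 × 15.4 × 4.35 = 656 kW.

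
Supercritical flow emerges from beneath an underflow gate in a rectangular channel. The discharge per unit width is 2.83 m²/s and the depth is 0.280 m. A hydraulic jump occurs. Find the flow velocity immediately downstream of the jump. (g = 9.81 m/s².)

V₁ = q/y₁ = 2.83/0.280 = 10.1 m/s. Fr₁ = V₁/√(g·y₁) = 10.1/√(9.81×0.280) = 6.10.
Conjugate-depth relation: y₂/y₁ = ½[√(1 + 8Fr₁²) − 1] = ½[√298.5 − 1] = 8.14.
y₂ = 8.14 × 0.280 = 2.28 m.
V₂ = q/y₂ = 2.83/2.28 = 1.24 m/s.

V₂ = 1.24 m/s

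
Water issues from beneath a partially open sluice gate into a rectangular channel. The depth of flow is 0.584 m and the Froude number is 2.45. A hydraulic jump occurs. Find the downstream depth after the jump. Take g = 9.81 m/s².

y₂ = 1.75 m

Fr₁ = 2.45 (given).
By Bélanger, y₂/y₁ = ½[√(1 + 8Fr₁²) − 1] = ½[√49.02 − 1] = 3.00.
y₂ = 3.00 × 0.584 = 1.75 m.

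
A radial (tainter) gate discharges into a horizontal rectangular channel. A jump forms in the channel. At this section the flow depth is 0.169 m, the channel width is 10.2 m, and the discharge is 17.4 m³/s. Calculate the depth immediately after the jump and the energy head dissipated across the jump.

q = Q/b = 17.4/10.2 = 1.71 m²/s; V₁ = q/y₁ = 10.1 m/s. Fr₁ = V₁/√(g·y₁) = 7.84.
Conjugate-depth relation: y₂/y₁ = ½[√(1 + 8Fr₁²) − 1] = ½[√492.7 − 1] = 10.6.
y₂ = 10.6 × 0.169 = 1.79 m.
V₂ = q/y₂ = 1.71/1.79 = 0.952 m/s. E₁ = y₁ + V₁²/2g = 5.36 m; E₂ = y₂ + V₂²/2g = 1.84 m. ΔE = E₁ − E₂ = 3.52 m.

y₂ = 1.79 m; ΔE = 3.52 m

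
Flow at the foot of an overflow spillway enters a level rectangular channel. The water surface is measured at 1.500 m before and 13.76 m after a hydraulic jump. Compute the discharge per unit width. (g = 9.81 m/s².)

q = 39.31 m²/s

For a rectangular channel the momentum equation gives q² = ½·g·y₁·y₂·(y₁ + y₂) = ½×9.81×1.500×13.76×15.26 = 1545.
q = √1545 = 39.31 m²/s.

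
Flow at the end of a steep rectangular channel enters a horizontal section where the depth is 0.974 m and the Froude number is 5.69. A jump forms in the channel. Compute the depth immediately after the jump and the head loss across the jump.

y₂ = 7.37 m; ΔE = 9.10 m

Fr₁ = 5.69 (given).
By Bélanger, y₂/y₁ = ½[√(1 + 8Fr₁²) − 1] = ½[√260.0 − 1] = 7.56.
y₂ = 7.56 × 0.974 = 7.37 m.
V₁ = Fr₁·√(g·y₁) = 5.69×√(9.81×0.974) = 17.6 m/s; q = V₁·y₁ = 17.1 m²/s. V₂ = q/y₂ = 17.1/7.37 = 2.33 m/s. E₁ = y₁ + V₁²/2g = 16.7 m; E₂ = y₂ + V₂²/2g = 7.64 m. ΔE = E₁ − E₂ = 9.10 m.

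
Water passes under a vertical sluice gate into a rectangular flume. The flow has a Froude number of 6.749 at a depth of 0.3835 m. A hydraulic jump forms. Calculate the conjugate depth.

y₂ = 3.474 m

Fr₁ = 6.749 (given).
By Bélanger, y₂/y₁ = ½[√(1 + 8Fr₁²) − 1] = ½[√365.39 − 1] = 9.058.
y₂ = 9.058 × 0.3835 = 3.474 m.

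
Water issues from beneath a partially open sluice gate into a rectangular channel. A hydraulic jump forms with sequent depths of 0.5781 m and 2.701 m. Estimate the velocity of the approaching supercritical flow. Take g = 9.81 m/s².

V₁ = 8.669 m/s

For a rectangular channel the momentum equation gives q² = ½·g·y₁·y₂·(y₁ + y₂) = ½×9.81×0.5781×2.701×3.279 = 25.11.
q = √25.11 = 5.011 m²/s.
V₁ = q/y₁ = 5.011/0.5781 = 8.669 m/s.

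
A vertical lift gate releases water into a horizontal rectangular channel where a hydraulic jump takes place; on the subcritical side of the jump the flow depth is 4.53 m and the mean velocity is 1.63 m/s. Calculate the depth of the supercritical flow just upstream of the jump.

Fr₂ = V₂/√(g·y₂) = 1.63/√(9.81×4.53) = 0.245.
From the momentum equation (using Fr₂), y₁/y₂ = ½[√(1 + 8Fr₂²) − 1] = ½[√1.478 − 1] = 0.108.
y₁ = 0.108 × 4.53 = 0.489 m.

y₁ = 0.489 m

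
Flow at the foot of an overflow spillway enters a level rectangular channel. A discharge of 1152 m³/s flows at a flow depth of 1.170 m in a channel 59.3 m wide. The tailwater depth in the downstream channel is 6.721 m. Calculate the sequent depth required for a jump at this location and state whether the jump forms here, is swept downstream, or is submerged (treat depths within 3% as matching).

q = Q/b = 1152/59.3 = 19.43 m²/s; V₁ = q/y₁ = 16.60 m/s. Fr₁ = V₁/√(g·y₁) = 4.901.
Sequent-depth ratio: y₂/y₁ = ½[√(1 + 8Fr₁²) − 1] = ½[√193.16 − 1] = 6.449.
y₂ = 6.449 × 1.170 = 7.545 m.
Tailwater y_tw = 6.721 m: y_tw < y₂, so the jump is swept downstream.

y₂ = 7.545 m; the jump is swept downstream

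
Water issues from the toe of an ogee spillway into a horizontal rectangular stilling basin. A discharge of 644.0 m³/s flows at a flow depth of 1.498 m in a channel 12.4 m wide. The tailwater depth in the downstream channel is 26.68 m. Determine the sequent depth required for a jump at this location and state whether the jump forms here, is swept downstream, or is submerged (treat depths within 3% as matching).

q = Q/b = 644.0/12.4 = 51.94 m²/s; V₁ = q/y₁ = 34.67 m/s. Fr₁ = V₁/√(g·y₁) = 9.044.
By Bélanger, y₂/y₁ = ½[√(1 + 8Fr₁²) − 1] = ½[√655.36 − 1] = 12.30.
y₂ = 12.30 × 1.498 = 18.43 m.
Tailwater y_tw = 26.68 m: y_tw > y₂, so the jump is submerged.

y₂ = 18.43 m; the jump is submerged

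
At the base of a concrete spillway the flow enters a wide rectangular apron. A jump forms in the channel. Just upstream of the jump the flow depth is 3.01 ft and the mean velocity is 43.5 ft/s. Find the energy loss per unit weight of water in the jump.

ΔE = 14.1 ft

Fr₁ = V₁/√(g·y₁) = 43.5/√(32.2×3.01) = 4.42.
Conjugate-depth relation: y₂/y₁ = ½[√(1 + 8Fr₁²) − 1] = ½[√157.2 − 1] = 5.77.
y₂ = 5.77 × 3.01 = 17.4 ft.
q = V₁·y₁ = 43.5 × 3.01 = 131 ft²/s. V₂ = q/y₂ = 131/17.4 = 7.54 ft/s. E₁ = y₁ + V₁²/2g = 32.4 ft; E₂ = y₂ + V₂²/2g = 18.2 ft. ΔE = E₁ − E₂ = 14.1 ft.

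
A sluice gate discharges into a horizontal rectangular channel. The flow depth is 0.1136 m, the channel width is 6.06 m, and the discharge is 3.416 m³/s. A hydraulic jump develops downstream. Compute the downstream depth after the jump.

q = Q/b = 3.416/6.06 = 0.5637 m²/s; V₁ = q/y₁ = 4.962 m/s. Fr₁ = V₁/√(g·y₁) = 4.700.
Bélanger equation: y₂/y₁ = ½[√(1 + 8Fr₁²) − 1] = ½[√177.76 − 1] = 6.166.
y₂ = 6.166 × 0.1136 = 0.7005 m.

y₂ = 0.7005 m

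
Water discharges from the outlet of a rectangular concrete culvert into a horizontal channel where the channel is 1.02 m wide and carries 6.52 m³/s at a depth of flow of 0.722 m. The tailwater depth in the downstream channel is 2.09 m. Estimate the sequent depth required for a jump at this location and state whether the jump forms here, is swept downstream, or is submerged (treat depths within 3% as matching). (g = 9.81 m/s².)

q = Q/b = 6.52/1.02 = 6.39 m²/s; V₁ = q/y₁ = 8.85 m/s. Fr₁ = V₁/√(g·y₁) = 3.33.
Sequent-depth ratio: y₂/y₁ = ½[√(1 + 8Fr₁²) − 1] = ½[√89.53 − 1] = 4.23.
y₂ = 4.23 × 0.722 = 3.05 m.
Tailwater y_tw = 2.09 m: y_tw < y₂, so the jump is swept downstream.

y₂ = 3.05 m; the jump is swept downstream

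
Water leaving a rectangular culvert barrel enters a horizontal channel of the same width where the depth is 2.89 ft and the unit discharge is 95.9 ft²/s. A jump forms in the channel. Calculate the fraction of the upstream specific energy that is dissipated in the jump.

V₁ = q/y₁ = 95.9/2.89 = 33.2 ft/s. Fr₁ = V₁/√(g·y₁) = 33.2/√(32.2×2.89) = 3.44.
By Bélanger, y₂/y₁ = ½[√(1 + 8Fr₁²) − 1] = ½[√95.66 − 1] = 4.39.
y₂ = 4.39 × 2.89 = 12.7 ft.
E₁ = y₁ + V₁²/2g = 20.0 ft. ΔE = (y₂ − y₁)³/(4y₁y₂) = 6.41 ft. ΔE/E₁ = 6.41/20.0 = 0.321.

ΔE/E₁ = 0.321 (32.1%)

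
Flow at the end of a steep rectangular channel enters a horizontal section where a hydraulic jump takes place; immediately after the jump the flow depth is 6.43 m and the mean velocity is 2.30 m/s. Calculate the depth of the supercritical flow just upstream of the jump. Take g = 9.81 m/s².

y₁ = 0.941 m

Fr₂ = V₂/√(g·y₂) = 2.30/√(9.81×6.43) = 0.290.
From the momentum equation (using Fr₂), y₁/y₂ = ½[√(1 + 8Fr₂²) − 1] = ½[√1.671 − 1] = 0.146.
y₁ = 0.146 × 6.43 = 0.941 m.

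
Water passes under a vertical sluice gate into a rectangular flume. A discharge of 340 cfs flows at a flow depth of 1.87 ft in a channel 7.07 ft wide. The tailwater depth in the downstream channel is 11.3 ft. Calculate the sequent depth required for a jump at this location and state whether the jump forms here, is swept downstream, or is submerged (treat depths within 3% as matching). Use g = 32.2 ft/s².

q = Q/b = 340/7.07 = 48.1 ft²/s; V₁ = q/y₁ = 25.7 ft/s. Fr₁ = V₁/√(g·y₁) = 3.31.
From the momentum equation for a rectangular channel, y₂/y₁ = ½[√(1 + 8Fr₁²) − 1] = ½[√88.87 − 1] = 4.21.
y₂ = 4.21 × 1.87 = 7.88 ft.
Tailwater y_tw = 11.3 ft: y_tw > y₂, so the jump is submerged.

y₂ = 7.88 ft; the jump is submerged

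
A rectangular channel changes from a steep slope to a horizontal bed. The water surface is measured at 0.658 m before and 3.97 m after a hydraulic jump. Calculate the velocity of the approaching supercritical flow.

For a rectangular channel the momentum equation gives q² = ½·g·y₁·y₂·(y₁ + y₂) = ½×9.81×0.658×3.97×4.63 = 59.3.
q = √59.3 = 7.70 m²/s.
V₁ = q/y₁ = 7.70/0.658 = 11.7 m/s.

V₁ = 11.7 m/s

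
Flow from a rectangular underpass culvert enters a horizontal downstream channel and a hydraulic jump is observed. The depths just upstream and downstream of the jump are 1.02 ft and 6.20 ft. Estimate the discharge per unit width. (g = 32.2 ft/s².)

For a rectangular channel the momentum equation gives q² = ½·g·y₁·y₂·(y₁ + y₂) = ½×32.2×1.02×6.20×7.22 = 735.
q = √735 = 27.1 ft²/s.

q = 27.1 ft²/s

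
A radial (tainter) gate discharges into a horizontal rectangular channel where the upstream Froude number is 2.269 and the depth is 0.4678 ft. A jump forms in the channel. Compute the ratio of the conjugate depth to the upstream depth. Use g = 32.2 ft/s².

y₂/y₁ = 2.748

Fr₁ = 2.269 (given).
Sequent-depth ratio: y₂/y₁ = ½[√(1 + 8Fr₁²) − 1] = ½[√42.187 − 1] = 2.748.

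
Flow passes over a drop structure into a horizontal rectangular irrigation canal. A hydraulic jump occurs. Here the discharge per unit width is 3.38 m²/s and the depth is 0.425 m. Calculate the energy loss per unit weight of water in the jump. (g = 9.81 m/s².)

ΔE = 1.38 m

V₁ = q/y₁ = 3.38/0.425 = 7.95 m/s. Fr₁ = V₁/√(g·y₁) = 7.95/√(9.81×0.425) = 3.89.
Sequent-depth ratio: y₂/y₁ = ½[√(1 + 8Fr₁²) − 1] = ½[√122.4 − 1] = 5.03.
y₂ = 5.03 × 0.425 = 2.14 m.
V₂ = q/y₂ = 3.38/2.14 = 1.58 m/s. E₁ = y₁ + V₁²/2g = 3.65 m; E₂ = y₂ + V₂²/2g = 2.27 m. ΔE = E₁ − E₂ = 1.38 m.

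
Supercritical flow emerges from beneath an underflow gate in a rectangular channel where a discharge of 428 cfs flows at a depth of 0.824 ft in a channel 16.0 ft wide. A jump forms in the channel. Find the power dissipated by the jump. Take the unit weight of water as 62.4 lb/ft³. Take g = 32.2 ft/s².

q = Q/b = 428/16.0 = 26.8 ft²/s; V₁ = q/y₁ = 32.5 ft/s. Fr₁ = V₁/√(g·y₁) = 6.30.
Bélanger equation: y₂/y₁ = ½[√(1 + 8Fr₁²) − 1] = ½[√318.8 − 1] = 8.43.
y₂ = 8.43 × 0.824 = 6.94 ft.
V₂ = q/y₂ = 26.8/6.94 = 3.85 ft/s. E₁ = y₁ + V₁²/2g = 17.2 ft; E₂ = y₂ + V₂²/2g = 7.17 ft. ΔE = E₁ − E₂ = 10.0 ft.
P = γ·Q·ΔE/550 = 62.4 × 428 × 10.0 / 550 = 486 hp.

P = 486 hp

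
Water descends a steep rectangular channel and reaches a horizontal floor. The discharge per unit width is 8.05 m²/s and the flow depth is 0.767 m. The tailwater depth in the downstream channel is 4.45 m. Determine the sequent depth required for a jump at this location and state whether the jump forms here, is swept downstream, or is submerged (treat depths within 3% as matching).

y₂ = 3.78 m; the jump is submerged

V₁ = q/y₁ = 8.05/0.767 = 10.5 m/s. Fr₁ = V₁/√(g·y₁) = 10.5/√(9.81×0.767) = 3.83.
Bélanger equation: y₂/y₁ = ½[√(1 + 8Fr₁²) − 1] = ½[√118.1 − 1] = 4.93.
y₂ = 4.93 × 0.767 = 3.78 m.
Tailwater y_tw = 4.45 m: y_tw > y₂, so the jump is submerged.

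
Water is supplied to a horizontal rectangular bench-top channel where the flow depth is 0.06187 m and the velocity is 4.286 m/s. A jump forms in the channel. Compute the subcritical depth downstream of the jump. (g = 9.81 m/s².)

y₂ = 0.4514 m

Fr₁ = V₁/√(g·y₁) = 4.286/√(9.81×0.06187) = 5.501.
Conjugate-depth relation: y₂/y₁ = ½[√(1 + 8Fr₁²) − 1] = ½[√243.13 − 1] = 7.296.
y₂ = 7.296 × 0.06187 = 0.4514 m.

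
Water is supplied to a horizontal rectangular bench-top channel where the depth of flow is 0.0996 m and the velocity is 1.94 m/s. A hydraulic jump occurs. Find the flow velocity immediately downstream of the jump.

Fr₁ = V₁/√(g·y₁) = 1.94/√(9.81×0.0996) = 1.96.
Sequent-depth ratio: y₂/y₁ = ½[√(1 + 8Fr₁²) − 1] = ½[√31.82 − 1] = 2.32.
y₂ = 2.32 × 0.0996 = 0.231 m.
q = V₁·y₁ = 1.94 × 0.0996 = 0.193 m²/s.
V₂ = q/y₂ = 0.193/0.231 = 0.836 m/s.

V₂ = 0.836 m/s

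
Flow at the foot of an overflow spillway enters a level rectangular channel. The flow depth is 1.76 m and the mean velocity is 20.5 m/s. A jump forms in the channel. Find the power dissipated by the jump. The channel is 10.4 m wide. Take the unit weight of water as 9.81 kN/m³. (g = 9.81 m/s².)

Fr₁ = V₁/√(g·y₁) = 20.5/√(9.81×1.76) = 4.93.
Sequent-depth ratio: y₂/y₁ = ½[√(1 + 8Fr₁²) − 1] = ½[√195.7 − 1] = 6.50.
y₂ = 6.50 × 1.76 = 11.4 m.
Head loss: ΔE = (y₂ − y₁)³/(4y₁y₂) = (11.4 − 1.76)³/(4×1.76×11.4) = 905/80.5 = 11.2 m.
q = V₁·y₁ = 20.5 × 1.76 = 36.1 m²/s. Q = q·b = 36.1 × 10.4 = 375 m³/s. P = γ·Q·ΔE = 9.81 × 375 × 11.2 = 41376 kW.

P = 41376 kW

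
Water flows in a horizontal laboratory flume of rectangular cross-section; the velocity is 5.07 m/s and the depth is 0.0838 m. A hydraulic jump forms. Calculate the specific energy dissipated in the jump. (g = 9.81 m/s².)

Fr₁ = V₁/√(g·y₁) = 5.07/√(9.81×0.0838) = 5.59.
Bélanger equation: y₂/y₁ = ½[√(1 + 8Fr₁²) − 1] = ½[√251.1 − 1] = 7.42.
y₂ = 7.42 × 0.0838 = 0.622 m.
Head loss: ΔE = (y₂ − y₁)³/(4y₁y₂) = (0.622 − 0.0838)³/(4×0.0838×0.622) = 0.156/0.209 = 0.748 m.

ΔE = 0.748 m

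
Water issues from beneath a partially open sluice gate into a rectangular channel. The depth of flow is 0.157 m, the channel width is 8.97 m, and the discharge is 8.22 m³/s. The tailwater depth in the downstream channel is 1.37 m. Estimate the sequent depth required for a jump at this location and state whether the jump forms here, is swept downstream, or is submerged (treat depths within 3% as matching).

y₂ = 0.969 m; the jump is submerged

q = Q/b = 8.22/8.97 = 0.916 m²/s; V₁ = q/y₁ = 5.84 m/s. Fr₁ = V₁/√(g·y₁) = 4.70.
Sequent-depth ratio: y₂/y₁ = ½[√(1 + 8Fr₁²) − 1] = ½[√178.0 − 1] = 6.17.
y₂ = 6.17 × 0.157 = 0.969 m.
Tailwater y_tw = 1.37 m: y_tw > y₂, so the jump is submerged.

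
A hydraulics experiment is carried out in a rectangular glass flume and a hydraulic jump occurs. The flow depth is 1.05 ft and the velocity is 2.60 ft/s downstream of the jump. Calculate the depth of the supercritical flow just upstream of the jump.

y₁ = 0.321 ft

Fr₂ = V₂/√(g·y₂) = 2.60/√(32.2×1.05) = 0.447.
Since the conjugate-depth ratio holds either way, y₁/y₂ = ½[√(1 + 8Fr₂²) − 1] = ½[√2.600 − 1] = 0.306.
y₁ = 0.306 × 1.05 = 0.321 ft.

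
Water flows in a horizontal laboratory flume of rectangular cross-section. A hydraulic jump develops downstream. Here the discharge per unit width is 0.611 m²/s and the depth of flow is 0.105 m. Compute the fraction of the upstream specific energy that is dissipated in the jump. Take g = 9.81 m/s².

V₁ = q/y₁ = 0.611/0.105 = 5.82 m/s. Fr₁ = V₁/√(g·y₁) = 5.82/√(9.81×0.105) = 5.73.
Sequent-depth ratio: y₂/y₁ = ½[√(1 + 8Fr₁²) − 1] = ½[√264.0 − 1] = 7.62.
y₂ = 7.62 × 0.105 = 0.801 m.
E₁ = y₁ + V₁²/2g = 1.83 m. ΔE = (y₂ − y₁)³/(4y₁y₂) = 1.00 m. ΔE/E₁ = 1.00/1.83 = 0.547.

ΔE/E₁ = 0.547 (54.7%)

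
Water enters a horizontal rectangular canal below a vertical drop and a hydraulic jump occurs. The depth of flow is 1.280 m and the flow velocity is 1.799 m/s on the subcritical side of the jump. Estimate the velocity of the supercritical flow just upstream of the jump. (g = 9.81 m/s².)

Fr₂ = V₂/√(g·y₂) = 1.799/√(9.81×1.280) = 0.5077.
Applying the sequent-depth relation in reverse, y₁/y₂ = ½[√(1 + 8Fr₂²) − 1] = ½[√3.0619 − 1] = 0.3749.
y₁ = 0.3749 × 1.280 = 0.4799 m.
V₁ = q/y₁ = 2.303/0.4799 = 4.798 m/s.

V₁ = 4.798 m/s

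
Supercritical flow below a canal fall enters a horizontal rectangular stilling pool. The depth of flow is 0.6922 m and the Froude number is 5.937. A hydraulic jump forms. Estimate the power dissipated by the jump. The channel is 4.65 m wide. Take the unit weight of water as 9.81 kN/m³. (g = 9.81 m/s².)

Fr₁ = 5.937 (given).
Conjugate-depth relation: y₂/y₁ = ½[√(1 + 8Fr₁²) − 1] = ½[√282.98 − 1] = 7.911.
y₂ = 7.911 × 0.6922 = 5.476 m.
V₁ = Fr₁·√(g·y₁) = 5.937×√(9.81×0.6922) = 15.47 m/s; q = V₁·y₁ = 10.71 m²/s. V₂ = q/y₂ = 10.71/5.476 = 1.956 m/s. E₁ = y₁ + V₁²/2g = 12.89 m; E₂ = y₂ + V₂²/2g = 5.671 m. ΔE = E₁ − E₂ = 7.221 m.
Q = q·b = 10.71 × 4.65 = 49.80 m³/s. P = γ·Q·ΔE = 9.81 × 49.80 × 7.221 = 3527 kW.

P = 3527 kW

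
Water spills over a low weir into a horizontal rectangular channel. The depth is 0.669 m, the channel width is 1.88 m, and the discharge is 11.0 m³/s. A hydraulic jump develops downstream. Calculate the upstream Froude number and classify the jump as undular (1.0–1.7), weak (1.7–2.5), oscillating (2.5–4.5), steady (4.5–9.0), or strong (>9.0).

q = Q/b = 11.0/1.88 = 5.85 m²/s; V₁ = q/y₁ = 8.75 m/s. Fr₁ = V₁/√(g·y₁) = 3.41.
Fr₁ = 3.41 lies in the oscillating range.

Fr₁ = 3.41; oscillating jump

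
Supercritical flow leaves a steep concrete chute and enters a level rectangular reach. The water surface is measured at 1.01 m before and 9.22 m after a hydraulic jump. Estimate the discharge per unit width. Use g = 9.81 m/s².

q = 21.6 m²/s

For a rectangular channel the momentum equation gives q² = ½·g·y₁·y₂·(y₁ + y₂) = ½×9.81×1.01×9.22×10.2 = 467.
q = √467 = 21.6 m²/s.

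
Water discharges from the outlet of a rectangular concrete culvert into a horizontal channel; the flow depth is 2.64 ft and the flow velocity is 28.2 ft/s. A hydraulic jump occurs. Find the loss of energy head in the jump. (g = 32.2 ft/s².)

Fr₁ = V₁/√(g·y₁) = 28.2/√(32.2×2.64) = 3.06.
By Bélanger, y₂/y₁ = ½[√(1 + 8Fr₁²) − 1] = ½[√75.84 − 1] = 3.85.
y₂ = 3.85 × 2.64 = 10.2 ft.
Head loss: ΔE = (y₂ − y₁)³/(4y₁y₂) = (10.2 − 2.64)³/(4×2.64×10.2) = 428/107 = 3.98 ft.

ΔE = 3.98 ft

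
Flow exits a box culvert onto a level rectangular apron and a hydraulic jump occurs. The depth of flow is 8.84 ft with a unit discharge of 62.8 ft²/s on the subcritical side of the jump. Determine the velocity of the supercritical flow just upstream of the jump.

V₁ = 25.6 ft/s

V₂ = q/y₂ = 62.8/8.84 = 7.10 ft/s; Fr₂ = V₂/√(g·y₂) = 0.421.
Since the conjugate-depth ratio holds either way, y₁/y₂ = ½[√(1 + 8Fr₂²) − 1] = ½[√2.418 − 1] = 0.278.
y₁ = 0.278 × 8.84 = 2.45 ft.
V₁ = q/y₁ = 62.8/2.45 = 25.6 ft/s.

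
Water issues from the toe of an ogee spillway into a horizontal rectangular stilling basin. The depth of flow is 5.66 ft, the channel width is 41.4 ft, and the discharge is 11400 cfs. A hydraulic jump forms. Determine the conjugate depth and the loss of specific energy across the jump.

y₂ = 26.2 ft; ΔE = 14.5 ft

q = Q/b = 11400/41.4 = 275 ft²/s; V₁ = q/y₁ = 48.7 ft/s. Fr₁ = V₁/√(g·y₁) = 3.60.
Conjugate-depth relation: y₂/y₁ = ½[√(1 + 8Fr₁²) − 1] = ½[√104.9 − 1] = 4.62.
y₂ = 4.62 × 5.66 = 26.2 ft.
V₂ = q/y₂ = 275/26.2 = 10.5 ft/s. E₁ = y₁ + V₁²/2g = 42.4 ft; E₂ = y₂ + V₂²/2g = 27.9 ft. ΔE = E₁ − E₂ = 14.5 ft.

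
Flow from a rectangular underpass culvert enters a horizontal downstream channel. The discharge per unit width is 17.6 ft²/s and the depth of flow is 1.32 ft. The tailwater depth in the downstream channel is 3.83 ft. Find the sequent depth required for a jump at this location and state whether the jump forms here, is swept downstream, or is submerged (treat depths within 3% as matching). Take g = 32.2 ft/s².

y₂ = 3.21 ft; the jump is submerged

V₁ = q/y₁ = 17.6/1.32 = 13.3 ft/s. Fr₁ = V₁/√(g·y₁) = 13.3/√(32.2×1.32) = 2.05.
Sequent-depth ratio: y₂/y₁ = ½[√(1 + 8Fr₁²) − 1] = ½[√34.46 − 1] = 2.44.
y₂ = 2.44 × 1.32 = 3.21 ft.
Tailwater y_tw = 3.83 ft: y_tw > y₂, so the jump is submerged.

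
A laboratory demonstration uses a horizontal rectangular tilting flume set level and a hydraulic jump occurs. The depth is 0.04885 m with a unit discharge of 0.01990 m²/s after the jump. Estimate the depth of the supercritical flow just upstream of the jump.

y₁ = 0.02300 m

V₂ = q/y₂ = 0.01990/0.04885 = 0.4074 m/s; Fr₂ = V₂/√(g·y₂) = 0.5885.
The Bélanger relation is symmetric: y₁/y₂ = ½[√(1 + 8Fr₂²) − 1] = ½[√3.7703 − 1] = 0.4709.
y₁ = 0.4709 × 0.04885 = 0.02300 m.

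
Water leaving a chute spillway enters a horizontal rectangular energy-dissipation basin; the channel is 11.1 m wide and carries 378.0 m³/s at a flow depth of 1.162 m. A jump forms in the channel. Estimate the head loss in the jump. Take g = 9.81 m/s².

ΔE = 30.93 m

q = Q/b = 378.0/11.1 = 34.05 m²/s; V₁ = q/y₁ = 29.31 m/s. Fr₁ = V₁/√(g·y₁) = 8.680.
Conjugate-depth relation: y₂/y₁ = ½[√(1 + 8Fr₁²) − 1] = ½[√603.75 − 1] = 11.79.
y₂ = 11.79 × 1.162 = 13.69 m.
Head loss: ΔE = (y₂ − y₁)³/(4y₁y₂) = (13.69 − 1.162)³/(4×1.162×13.69) = 1969/63.65 = 30.93 m.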